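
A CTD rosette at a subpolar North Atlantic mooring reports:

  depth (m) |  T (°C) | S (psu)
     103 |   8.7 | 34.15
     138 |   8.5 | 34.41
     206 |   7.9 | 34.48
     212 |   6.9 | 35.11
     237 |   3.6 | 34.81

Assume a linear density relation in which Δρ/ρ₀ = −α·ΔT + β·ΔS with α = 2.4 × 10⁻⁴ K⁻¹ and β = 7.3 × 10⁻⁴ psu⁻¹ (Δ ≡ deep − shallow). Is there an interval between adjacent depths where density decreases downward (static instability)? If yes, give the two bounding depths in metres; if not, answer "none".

none

Evaluate Δρ/ρ₀ = −αΔT + βΔS across each adjacent pair:
  103–138 m: −αΔT+βΔS = −(2.4 × 10⁻⁴)(-0.2)+(7.3 × 10⁻⁴)(+0.26) = 2.4 × 10⁻⁴ → stable
  138–206 m: −αΔT+βΔS = −(2.4 × 10⁻⁴)(-0.6)+(7.3 × 10⁻⁴)(+0.07) = 2.0 × 10⁻⁴ → stable
  206–212 m: −αΔT+βΔS = −(2.4 × 10⁻⁴)(-1.0)+(7.3 × 10⁻⁴)(+0.63) = 7.0 × 10⁻⁴ → stable
  212–237 m: −αΔT+βΔS = −(2.4 × 10⁻⁴)(-3.3)+(7.3 × 10⁻⁴)(-0.30) = 5.7 × 10⁻⁴ → stable
Every interval has Δρ > 0: the column is stably stratified throughout.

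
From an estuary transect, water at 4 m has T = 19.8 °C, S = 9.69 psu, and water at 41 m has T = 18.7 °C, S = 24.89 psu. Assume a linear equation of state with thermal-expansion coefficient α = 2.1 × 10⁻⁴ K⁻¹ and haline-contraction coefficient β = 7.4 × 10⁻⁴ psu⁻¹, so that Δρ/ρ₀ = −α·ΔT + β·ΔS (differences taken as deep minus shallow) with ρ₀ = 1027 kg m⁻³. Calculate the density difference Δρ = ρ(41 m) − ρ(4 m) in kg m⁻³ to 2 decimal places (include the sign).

+11.79 kg m⁻³

ΔT = -1.1 K, ΔS = +15.20 psu (deep − shallow).
Δρ/ρ₀ = −(2.1 × 10⁻⁴)(-1.1) + (7.4 × 10⁻⁴)(+15.20) = 0.011479.
Δρ = 1027 × (0.011479) = +11.79 kg m⁻³.
Positive Δρ: denser below, stable.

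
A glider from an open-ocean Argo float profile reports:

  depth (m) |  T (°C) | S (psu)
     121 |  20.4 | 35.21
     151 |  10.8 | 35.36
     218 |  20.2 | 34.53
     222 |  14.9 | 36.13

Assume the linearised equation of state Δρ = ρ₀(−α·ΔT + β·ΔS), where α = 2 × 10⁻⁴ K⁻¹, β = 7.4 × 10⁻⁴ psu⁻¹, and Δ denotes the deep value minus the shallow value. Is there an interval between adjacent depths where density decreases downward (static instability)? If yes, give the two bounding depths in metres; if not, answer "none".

151–218 m

Evaluate Δρ/ρ₀ = −αΔT + βΔS across each adjacent pair:
  121–151 m: −αΔT+βΔS = −(2 × 10⁻⁴)(-9.6)+(7.4 × 10⁻⁴)(+0.15) = 2.0 × 10⁻³ → stable
  151–218 m: −αΔT+βΔS = −(2 × 10⁻⁴)(+9.4)+(7.4 × 10⁻⁴)(-0.83) = -2.5 × 10⁻³ → UNSTABLE
  218–222 m: −αΔT+βΔS = −(2 × 10⁻⁴)(-5.3)+(7.4 × 10⁻⁴)(+1.60) = 2.2 × 10⁻³ → stable
The 151–218 m interval has Δρ < 0: lighter water underlies denser water.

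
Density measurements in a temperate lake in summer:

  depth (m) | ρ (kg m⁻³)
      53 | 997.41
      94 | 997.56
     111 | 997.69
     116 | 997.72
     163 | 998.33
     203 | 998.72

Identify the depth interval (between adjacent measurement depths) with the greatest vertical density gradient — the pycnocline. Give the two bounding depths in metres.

116–163 m

Compute the density gradient over each adjacent pair:
  53–94 m: Δρ/Δz = 0.15/41 = 3.7 × 10⁻³ kg m⁻⁴
  94–111 m: Δρ/Δz = 0.13/17 = 7.6 × 10⁻³ kg m⁻⁴
  111–116 m: Δρ/Δz = 0.03/5 = 6.0 × 10⁻³ kg m⁻⁴
  116–163 m: Δρ/Δz = 0.61/47 = 0.013 kg m⁻⁴
  163–203 m: Δρ/Δz = 0.39/40 = 9.7 × 10⁻³ kg m⁻⁴
The largest gradient is in the 116–163 m interval — the pycnocline.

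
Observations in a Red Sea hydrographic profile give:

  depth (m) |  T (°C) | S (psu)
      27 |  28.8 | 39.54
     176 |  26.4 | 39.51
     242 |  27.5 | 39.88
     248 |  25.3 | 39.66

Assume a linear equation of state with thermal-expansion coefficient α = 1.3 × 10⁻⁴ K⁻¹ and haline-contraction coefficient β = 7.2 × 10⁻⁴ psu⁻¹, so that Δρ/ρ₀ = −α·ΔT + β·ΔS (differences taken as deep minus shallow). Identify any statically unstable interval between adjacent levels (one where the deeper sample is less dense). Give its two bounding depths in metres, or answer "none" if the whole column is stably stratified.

none

Evaluate Δρ/ρ₀ = −αΔT + βΔS across each adjacent pair:
  27–176 m: −αΔT+βΔS = −(1.3 × 10⁻⁴)(-2.4)+(7.2 × 10⁻⁴)(-0.03) = 2.9 × 10⁻⁴ → stable
  176–242 m: −αΔT+βΔS = −(1.3 × 10⁻⁴)(+1.1)+(7.2 × 10⁻⁴)(+0.37) = 1.2 × 10⁻⁴ → stable
  242–248 m: −αΔT+βΔS = −(1.3 × 10⁻⁴)(-2.2)+(7.2 × 10⁻⁴)(-0.22) = 1.3 × 10⁻⁴ → stable
Every interval has Δρ > 0: the column is stably stratified throughout.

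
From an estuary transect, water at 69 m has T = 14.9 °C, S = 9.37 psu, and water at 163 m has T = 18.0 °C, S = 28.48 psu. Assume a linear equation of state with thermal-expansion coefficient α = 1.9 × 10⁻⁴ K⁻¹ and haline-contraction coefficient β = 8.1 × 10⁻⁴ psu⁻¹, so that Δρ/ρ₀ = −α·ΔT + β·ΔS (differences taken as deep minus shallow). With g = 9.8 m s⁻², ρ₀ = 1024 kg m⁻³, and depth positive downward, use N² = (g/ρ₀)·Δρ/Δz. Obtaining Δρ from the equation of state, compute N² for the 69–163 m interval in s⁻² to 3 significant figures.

1.55 × 10⁻³ s⁻²

ΔT = +3.1 K, ΔS = +19.11 psu (deep − shallow).
Δρ/ρ₀ = −αΔT + βΔS = -5.89 × 10⁻⁴ + 0.0154791 = 0.0148901, so Δρ ≈ 15.25 kg m⁻³.
N² = (g/ρ₀)·Δρ/Δz = g·(Δρ/ρ₀)/Δz = 9.8 × 0.0148901 / 94 = 1.5524 × 10⁻³ s⁻² ≈ 1.55 × 10⁻³ s⁻².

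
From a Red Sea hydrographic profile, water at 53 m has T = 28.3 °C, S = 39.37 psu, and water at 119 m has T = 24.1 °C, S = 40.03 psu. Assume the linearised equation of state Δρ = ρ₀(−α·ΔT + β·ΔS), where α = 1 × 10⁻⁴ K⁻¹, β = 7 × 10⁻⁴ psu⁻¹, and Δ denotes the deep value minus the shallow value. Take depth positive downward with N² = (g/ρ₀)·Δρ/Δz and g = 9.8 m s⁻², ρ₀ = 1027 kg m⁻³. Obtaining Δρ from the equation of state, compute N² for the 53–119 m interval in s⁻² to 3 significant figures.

ΔT = -4.2 K, ΔS = +0.66 psu (deep − shallow).
Δρ/ρ₀ = −αΔT + βΔS = 4.20 × 10⁻⁴ + 4.62 × 10⁻⁴ = 8.82 × 10⁻⁴, so Δρ ≈ 0.9058 kg m⁻³.
N² = (g/ρ₀)·Δρ/Δz = g·(Δρ/ρ₀)/Δz = 9.8 × 8.82 × 10⁻⁴ / 66 = 1.3096 × 10⁻⁴ s⁻² ≈ 1.31 × 10⁻⁴ s⁻².

1.31 × 10⁻⁴ s⁻²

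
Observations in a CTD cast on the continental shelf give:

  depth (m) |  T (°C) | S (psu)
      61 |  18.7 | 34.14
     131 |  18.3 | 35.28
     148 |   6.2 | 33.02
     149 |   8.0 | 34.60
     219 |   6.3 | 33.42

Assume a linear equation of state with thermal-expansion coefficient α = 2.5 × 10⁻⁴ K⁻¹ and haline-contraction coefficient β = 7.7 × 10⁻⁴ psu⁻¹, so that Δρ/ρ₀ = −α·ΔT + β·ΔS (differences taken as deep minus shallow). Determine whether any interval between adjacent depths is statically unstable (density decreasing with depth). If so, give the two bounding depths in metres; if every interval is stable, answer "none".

Evaluate Δρ/ρ₀ = −αΔT + βΔS across each adjacent pair:
  61–131 m: −αΔT+βΔS = −(2.5 × 10⁻⁴)(-0.4)+(7.7 × 10⁻⁴)(+1.14) = 9.8 × 10⁻⁴ → stable
  131–148 m: −αΔT+βΔS = −(2.5 × 10⁻⁴)(-12.1)+(7.7 × 10⁻⁴)(-2.26) = 1.3 × 10⁻³ → stable
  148–149 m: −αΔT+βΔS = −(2.5 × 10⁻⁴)(+1.8)+(7.7 × 10⁻⁴)(+1.58) = 7.7 × 10⁻⁴ → stable
  149–219 m: −αΔT+βΔS = −(2.5 × 10⁻⁴)(-1.7)+(7.7 × 10⁻⁴)(-1.18) = -4.8 × 10⁻⁴ → UNSTABLE
The 149–219 m interval has Δρ < 0: lighter water underlies denser water.

149–219 m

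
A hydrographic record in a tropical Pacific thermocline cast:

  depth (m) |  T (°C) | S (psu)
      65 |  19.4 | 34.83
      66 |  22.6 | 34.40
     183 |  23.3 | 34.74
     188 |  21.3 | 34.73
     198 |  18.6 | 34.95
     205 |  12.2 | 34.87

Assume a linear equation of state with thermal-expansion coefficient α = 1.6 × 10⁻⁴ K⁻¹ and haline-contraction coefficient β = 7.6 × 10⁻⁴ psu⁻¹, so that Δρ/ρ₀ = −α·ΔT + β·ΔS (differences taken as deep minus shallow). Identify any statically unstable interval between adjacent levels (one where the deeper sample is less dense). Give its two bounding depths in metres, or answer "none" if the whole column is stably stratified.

65–66 m

Evaluate Δρ/ρ₀ = −αΔT + βΔS across each adjacent pair:
  65–66 m: −αΔT+βΔS = −(1.6 × 10⁻⁴)(+3.2)+(7.6 × 10⁻⁴)(-0.43) = -8.4 × 10⁻⁴ → UNSTABLE
  66–183 m: −αΔT+βΔS = −(1.6 × 10⁻⁴)(+0.7)+(7.6 × 10⁻⁴)(+0.34) = 1.5 × 10⁻⁴ → stable
  183–188 m: −αΔT+βΔS = −(1.6 × 10⁻⁴)(-2.0)+(7.6 × 10⁻⁴)(-0.01) = 3.1 × 10⁻⁴ → stable
  188–198 m: −αΔT+βΔS = −(1.6 × 10⁻⁴)(-2.7)+(7.6 × 10⁻⁴)(+0.22) = 6.0 × 10⁻⁴ → stable
  198–205 m: −αΔT+βΔS = −(1.6 × 10⁻⁴)(-6.4)+(7.6 × 10⁻⁴)(-0.08) = 9.6 × 10⁻⁴ → stable
The 65–66 m interval has Δρ < 0: lighter water underlies denser water.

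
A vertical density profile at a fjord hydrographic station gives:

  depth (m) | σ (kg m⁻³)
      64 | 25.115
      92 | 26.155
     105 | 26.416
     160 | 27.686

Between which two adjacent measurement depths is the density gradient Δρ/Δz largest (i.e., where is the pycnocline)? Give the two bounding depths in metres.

64–92 m

Compute the density gradient over each adjacent pair:
  64–92 m: Δρ/Δz = 1.040/28 = 0.037 kg m⁻⁴
  92–105 m: Δρ/Δz = 0.261/13 = 0.020 kg m⁻⁴
  105–160 m: Δρ/Δz = 1.270/55 = 0.023 kg m⁻⁴
The largest gradient is in the 64–92 m interval — the pycnocline.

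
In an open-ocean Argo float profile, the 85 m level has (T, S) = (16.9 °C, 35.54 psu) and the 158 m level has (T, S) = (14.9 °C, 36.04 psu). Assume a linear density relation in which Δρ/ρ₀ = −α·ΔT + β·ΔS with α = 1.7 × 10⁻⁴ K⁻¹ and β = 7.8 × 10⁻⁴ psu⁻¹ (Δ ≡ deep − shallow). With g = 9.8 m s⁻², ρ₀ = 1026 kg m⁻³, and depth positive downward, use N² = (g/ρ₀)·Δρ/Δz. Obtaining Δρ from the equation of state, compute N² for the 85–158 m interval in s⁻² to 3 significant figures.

9.80 × 10⁻⁵ s⁻²

ΔT = -2.0 K, ΔS = +0.50 psu (deep − shallow).
Δρ/ρ₀ = −αΔT + βΔS = 3.40 × 10⁻⁴ + 3.90 × 10⁻⁴ = 7.30 × 10⁻⁴, so Δρ ≈ 0.7490 kg m⁻³.
N² = (g/ρ₀)·Δρ/Δz = g·(Δρ/ρ₀)/Δz = 9.8 × 7.30 × 10⁻⁴ / 73 = 9.8000 × 10⁻⁵ s⁻² ≈ 9.80 × 10⁻⁵ s⁻².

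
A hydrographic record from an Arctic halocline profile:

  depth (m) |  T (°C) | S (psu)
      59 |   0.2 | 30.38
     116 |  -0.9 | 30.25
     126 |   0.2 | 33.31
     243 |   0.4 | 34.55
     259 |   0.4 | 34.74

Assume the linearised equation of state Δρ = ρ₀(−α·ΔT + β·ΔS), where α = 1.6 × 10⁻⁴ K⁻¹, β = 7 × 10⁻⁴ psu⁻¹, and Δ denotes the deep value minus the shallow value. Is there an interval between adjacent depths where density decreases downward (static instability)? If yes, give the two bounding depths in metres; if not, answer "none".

none

Evaluate Δρ/ρ₀ = −αΔT + βΔS across each adjacent pair:
  59–116 m: −αΔT+βΔS = −(1.6 × 10⁻⁴)(-1.1)+(7 × 10⁻⁴)(-0.13) = 8.5 × 10⁻⁵ → stable
  116–126 m: −αΔT+βΔS = −(1.6 × 10⁻⁴)(+1.1)+(7 × 10⁻⁴)(+3.06) = 2.0 × 10⁻³ → stable
  126–243 m: −αΔT+βΔS = −(1.6 × 10⁻⁴)(+0.2)+(7 × 10⁻⁴)(+1.24) = 8.4 × 10⁻⁴ → stable
  243–259 m: −αΔT+βΔS = −(1.6 × 10⁻⁴)(+0.0)+(7 × 10⁻⁴)(+0.19) = 1.3 × 10⁻⁴ → stable
Every interval has Δρ > 0: the column is stably stratified throughout.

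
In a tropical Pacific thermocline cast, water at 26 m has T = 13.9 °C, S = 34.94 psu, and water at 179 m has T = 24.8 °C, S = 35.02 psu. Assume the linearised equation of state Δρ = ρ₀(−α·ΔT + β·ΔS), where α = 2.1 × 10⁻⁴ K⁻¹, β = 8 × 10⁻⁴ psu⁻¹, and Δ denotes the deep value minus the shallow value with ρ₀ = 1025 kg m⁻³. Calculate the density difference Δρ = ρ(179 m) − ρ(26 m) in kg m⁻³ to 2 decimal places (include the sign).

ΔT = +10.9 K, ΔS = +0.08 psu (deep − shallow).
Δρ/ρ₀ = −(2.1 × 10⁻⁴)(+10.9) + (8 × 10⁻⁴)(+0.08) = -2.225 × 10⁻³.
Δρ = 1025 × (-2.225 × 10⁻³) = -2.28 kg m⁻³.
Negative Δρ: lighter below, statically unstable.

-2.28 kg m⁻³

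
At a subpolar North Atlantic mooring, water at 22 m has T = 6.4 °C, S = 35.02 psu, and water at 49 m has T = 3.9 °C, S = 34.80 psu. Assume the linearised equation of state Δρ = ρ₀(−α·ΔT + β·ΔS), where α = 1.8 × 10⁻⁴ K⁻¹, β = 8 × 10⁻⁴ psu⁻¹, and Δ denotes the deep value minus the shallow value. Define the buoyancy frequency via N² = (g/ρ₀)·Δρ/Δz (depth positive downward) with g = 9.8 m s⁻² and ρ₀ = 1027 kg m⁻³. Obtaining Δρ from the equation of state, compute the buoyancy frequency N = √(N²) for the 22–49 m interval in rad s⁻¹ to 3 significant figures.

ΔT = -2.5 K, ΔS = -0.22 psu (deep − shallow).
Δρ/ρ₀ = −αΔT + βΔS = 4.50 × 10⁻⁴ − 1.76 × 10⁻⁴ = 2.74 × 10⁻⁴, so Δρ ≈ 0.2814 kg m⁻³.
N² = (g/ρ₀)·Δρ/Δz = g·(Δρ/ρ₀)/Δz = 9.8 × 2.74 × 10⁻⁴ / 27 = 9.9452 × 10⁻⁵ s⁻².
N = √(9.9452 × 10⁻⁵) = 9.9726 × 10⁻³ rad s⁻¹ ≈ 9.97 × 10⁻³ rad s⁻¹.

9.97 × 10⁻³ rad s⁻¹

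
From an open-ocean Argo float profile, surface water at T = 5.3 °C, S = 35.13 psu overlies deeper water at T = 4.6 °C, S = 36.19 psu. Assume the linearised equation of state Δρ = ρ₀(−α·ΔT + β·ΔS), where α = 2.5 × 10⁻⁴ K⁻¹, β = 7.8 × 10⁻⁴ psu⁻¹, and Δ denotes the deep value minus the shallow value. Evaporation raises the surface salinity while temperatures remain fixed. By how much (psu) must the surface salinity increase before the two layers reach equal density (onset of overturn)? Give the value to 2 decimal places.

1.28 psu

Neutral buoyancy requires −α(T_deep − T_surf) + β(S_deep − S_surf′) = 0.
S_surf′ = S_deep − (α/β)·ΔT = 36.19 − (2.5 × 10⁻⁴/7.8 × 10⁻⁴)·(-0.7) = 36.4144 psu.
Increase required: 36.4144 − 35.13 = 1.2844 psu.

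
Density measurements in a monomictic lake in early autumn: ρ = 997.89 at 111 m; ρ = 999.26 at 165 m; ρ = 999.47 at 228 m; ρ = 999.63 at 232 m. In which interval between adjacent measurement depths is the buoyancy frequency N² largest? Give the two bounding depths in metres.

228–232 m

Compute the density gradient over each adjacent pair:
  111–165 m: Δρ/Δz = 1.37/54 = 0.025 kg m⁻⁴
  165–228 m: Δρ/Δz = 0.21/63 = 3.3 × 10⁻³ kg m⁻⁴
  228–232 m: Δρ/Δz = 0.16/4 = 0.040 kg m⁻⁴
The largest gradient is in the 228–232 m interval — the pycnocline.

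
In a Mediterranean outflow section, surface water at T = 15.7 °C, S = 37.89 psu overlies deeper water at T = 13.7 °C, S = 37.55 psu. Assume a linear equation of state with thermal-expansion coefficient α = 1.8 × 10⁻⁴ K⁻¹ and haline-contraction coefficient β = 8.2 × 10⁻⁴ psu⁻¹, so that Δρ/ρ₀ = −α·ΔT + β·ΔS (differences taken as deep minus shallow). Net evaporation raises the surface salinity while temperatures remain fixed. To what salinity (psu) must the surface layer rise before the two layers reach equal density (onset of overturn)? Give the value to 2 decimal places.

37.99 psu

Neutral buoyancy requires −α(T_deep − T_surf) + β(S_deep − S_surf′) = 0.
S_surf′ = S_deep − (α/β)·ΔT = 37.55 − (1.8 × 10⁻⁴/8.2 × 10⁻⁴)·(-2.0) = 37.9890 psu.
Increase required: 37.9890 − 37.89 = 0.0990 psu.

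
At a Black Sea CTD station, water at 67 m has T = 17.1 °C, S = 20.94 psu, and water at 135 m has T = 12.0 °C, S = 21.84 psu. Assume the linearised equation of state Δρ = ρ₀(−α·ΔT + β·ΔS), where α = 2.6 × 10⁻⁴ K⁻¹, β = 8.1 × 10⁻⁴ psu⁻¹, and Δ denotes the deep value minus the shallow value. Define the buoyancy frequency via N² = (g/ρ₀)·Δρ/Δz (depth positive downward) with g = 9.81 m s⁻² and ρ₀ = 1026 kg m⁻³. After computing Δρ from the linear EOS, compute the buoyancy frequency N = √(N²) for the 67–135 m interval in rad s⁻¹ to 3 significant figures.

0.0172 rad s⁻¹

ΔT = -5.1 K, ΔS = +0.90 psu (deep − shallow).
Δρ/ρ₀ = −αΔT + βΔS = 1.326 × 10⁻³ + 7.29 × 10⁻⁴ = 2.055 × 10⁻³, so Δρ ≈ 2.108 kg m⁻³.
N² = (g/ρ₀)·Δρ/Δz = g·(Δρ/ρ₀)/Δz = 9.81 × 2.055 × 10⁻³ / 68 = 2.9646 × 10⁻⁴ s⁻².
N = √(2.9646 × 10⁻⁴) = 0.017218 rad s⁻¹ ≈ 0.0172 rad s⁻¹.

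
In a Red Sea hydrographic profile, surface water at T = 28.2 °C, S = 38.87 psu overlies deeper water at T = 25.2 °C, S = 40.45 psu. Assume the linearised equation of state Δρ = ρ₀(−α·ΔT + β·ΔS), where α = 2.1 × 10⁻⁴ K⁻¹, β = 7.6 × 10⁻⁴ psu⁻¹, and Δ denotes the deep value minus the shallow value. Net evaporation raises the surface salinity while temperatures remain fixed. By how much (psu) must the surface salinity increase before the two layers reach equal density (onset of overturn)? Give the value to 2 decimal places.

Neutral buoyancy requires −α(T_deep − T_surf) + β(S_deep − S_surf′) = 0.
S_surf′ = S_deep − (α/β)·ΔT = 40.45 − (2.1 × 10⁻⁴/7.6 × 10⁻⁴)·(-3.0) = 41.2789 psu.
Increase required: 41.2789 − 38.87 = 2.4089 psu.

2.41 psu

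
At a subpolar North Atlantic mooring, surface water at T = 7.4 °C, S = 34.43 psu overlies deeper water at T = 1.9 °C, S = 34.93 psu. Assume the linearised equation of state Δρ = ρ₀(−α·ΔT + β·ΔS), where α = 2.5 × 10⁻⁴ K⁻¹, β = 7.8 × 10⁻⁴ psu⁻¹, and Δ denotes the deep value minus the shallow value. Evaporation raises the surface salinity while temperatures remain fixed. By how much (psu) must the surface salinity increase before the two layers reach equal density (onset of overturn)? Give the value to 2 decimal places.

Neutral buoyancy requires −α(T_deep − T_surf) + β(S_deep − S_surf′) = 0.
S_surf′ = S_deep − (α/β)·ΔT = 34.93 − (2.5 × 10⁻⁴/7.8 × 10⁻⁴)·(-5.5) = 36.6928 psu.
Increase required: 36.6928 − 34.43 = 2.2628 psu.

2.26 psu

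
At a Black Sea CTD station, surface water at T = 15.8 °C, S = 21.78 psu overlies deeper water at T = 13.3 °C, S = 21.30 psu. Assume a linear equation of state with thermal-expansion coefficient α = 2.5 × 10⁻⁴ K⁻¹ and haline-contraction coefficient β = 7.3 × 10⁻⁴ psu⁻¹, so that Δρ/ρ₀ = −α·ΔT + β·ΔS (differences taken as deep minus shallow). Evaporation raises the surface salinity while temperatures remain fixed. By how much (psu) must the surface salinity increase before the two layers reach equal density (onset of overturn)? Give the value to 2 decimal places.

Neutral buoyancy requires −α(T_deep − T_surf) + β(S_deep − S_surf′) = 0.
S_surf′ = S_deep − (α/β)·ΔT = 21.30 − (2.5 × 10⁻⁴/7.3 × 10⁻⁴)·(-2.5) = 22.1562 psu.
Increase required: 22.1562 − 21.78 = 0.3762 psu.

0.38 psu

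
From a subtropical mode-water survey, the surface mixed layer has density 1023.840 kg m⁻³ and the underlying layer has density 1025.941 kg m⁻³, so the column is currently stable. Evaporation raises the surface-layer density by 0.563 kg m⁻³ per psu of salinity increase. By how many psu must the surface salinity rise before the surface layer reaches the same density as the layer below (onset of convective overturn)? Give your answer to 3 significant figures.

3.73 psu

Density deficit of the surface layer: 1025.941 − 1023.840 = 2.101 kg m⁻³.
Required change = 2.101 / 0.563 = 3.73 psu.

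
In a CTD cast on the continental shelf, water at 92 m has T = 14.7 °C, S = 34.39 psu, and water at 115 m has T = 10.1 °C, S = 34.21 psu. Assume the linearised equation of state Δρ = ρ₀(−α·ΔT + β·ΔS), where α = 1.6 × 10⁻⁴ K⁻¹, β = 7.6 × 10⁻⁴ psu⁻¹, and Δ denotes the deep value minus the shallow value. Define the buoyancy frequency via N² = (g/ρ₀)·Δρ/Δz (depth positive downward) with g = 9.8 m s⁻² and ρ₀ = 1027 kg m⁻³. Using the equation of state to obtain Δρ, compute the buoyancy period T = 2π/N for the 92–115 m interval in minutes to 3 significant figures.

ΔT = -4.6 K, ΔS = -0.18 psu (deep − shallow).
Δρ/ρ₀ = −αΔT + βΔS = 7.36 × 10⁻⁴ − 1.368 × 10⁻⁴ = 5.992 × 10⁻⁴, so Δρ ≈ 0.6154 kg m⁻³.
N² = (g/ρ₀)·Δρ/Δz = g·(Δρ/ρ₀)/Δz = 9.8 × 5.992 × 10⁻⁴ / 23 = 2.5531 × 10⁻⁴ s⁻².
N = √(2.5531 × 10⁻⁴) = 0.015978 rad s⁻¹ → T = 2π/N = 393.24 s = 6.5540 min ≈ 6.55 min.

6.55 min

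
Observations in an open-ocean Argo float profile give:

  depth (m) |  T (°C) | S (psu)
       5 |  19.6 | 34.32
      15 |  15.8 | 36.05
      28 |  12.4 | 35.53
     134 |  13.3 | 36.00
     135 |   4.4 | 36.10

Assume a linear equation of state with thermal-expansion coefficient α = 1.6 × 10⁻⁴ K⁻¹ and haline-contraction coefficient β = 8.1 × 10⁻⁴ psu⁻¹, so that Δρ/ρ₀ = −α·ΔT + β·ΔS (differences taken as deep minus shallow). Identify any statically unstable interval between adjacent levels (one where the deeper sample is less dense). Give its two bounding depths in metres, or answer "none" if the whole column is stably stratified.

Evaluate Δρ/ρ₀ = −αΔT + βΔS across each adjacent pair:
  5–15 m: −αΔT+βΔS = −(1.6 × 10⁻⁴)(-3.8)+(8.1 × 10⁻⁴)(+1.73) = 2.0 × 10⁻³ → stable
  15–28 m: −αΔT+βΔS = −(1.6 × 10⁻⁴)(-3.4)+(8.1 × 10⁻⁴)(-0.52) = 1.2 × 10⁻⁴ → stable
  28–134 m: −αΔT+βΔS = −(1.6 × 10⁻⁴)(+0.9)+(8.1 × 10⁻⁴)(+0.47) = 2.4 × 10⁻⁴ → stable
  134–135 m: −αΔT+βΔS = −(1.6 × 10⁻⁴)(-8.9)+(8.1 × 10⁻⁴)(+0.10) = 1.5 × 10⁻³ → stable
Every interval has Δρ > 0: the column is stably stratified throughout.

none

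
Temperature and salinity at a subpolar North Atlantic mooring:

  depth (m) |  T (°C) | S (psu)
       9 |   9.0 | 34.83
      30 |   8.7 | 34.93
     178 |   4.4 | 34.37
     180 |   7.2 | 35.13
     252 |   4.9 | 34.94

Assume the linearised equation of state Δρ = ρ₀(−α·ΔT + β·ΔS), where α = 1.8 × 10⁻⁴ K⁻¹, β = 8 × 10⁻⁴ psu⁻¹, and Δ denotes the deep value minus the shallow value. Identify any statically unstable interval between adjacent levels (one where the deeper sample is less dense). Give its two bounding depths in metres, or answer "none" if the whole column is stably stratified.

none

Evaluate Δρ/ρ₀ = −αΔT + βΔS across each adjacent pair:
  9–30 m: −αΔT+βΔS = −(1.8 × 10⁻⁴)(-0.3)+(8 × 10⁻⁴)(+0.10) = 1.3 × 10⁻⁴ → stable
  30–178 m: −αΔT+βΔS = −(1.8 × 10⁻⁴)(-4.3)+(8 × 10⁻⁴)(-0.56) = 3.3 × 10⁻⁴ → stable
  178–180 m: −αΔT+βΔS = −(1.8 × 10⁻⁴)(+2.8)+(8 × 10⁻⁴)(+0.76) = 1.0 × 10⁻⁴ → stable
  180–252 m: −αΔT+βΔS = −(1.8 × 10⁻⁴)(-2.3)+(8 × 10⁻⁴)(-0.19) = 2.6 × 10⁻⁴ → stable
Every interval has Δρ > 0: the column is stably stratified throughout.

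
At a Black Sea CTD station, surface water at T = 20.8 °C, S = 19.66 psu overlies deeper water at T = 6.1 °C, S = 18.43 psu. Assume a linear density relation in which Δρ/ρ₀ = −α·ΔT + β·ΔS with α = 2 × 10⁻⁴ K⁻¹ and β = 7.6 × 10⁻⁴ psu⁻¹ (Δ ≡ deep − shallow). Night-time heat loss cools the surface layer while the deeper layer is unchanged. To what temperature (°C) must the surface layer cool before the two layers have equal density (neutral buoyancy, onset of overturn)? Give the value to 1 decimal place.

10.8 °C

Neutral buoyancy requires Δρ = 0, i.e. −α(T_deep − T_surf′) + β(S_deep − S_surf) = 0.
T_surf′ = T_deep − (β/α)·ΔS = 6.1 − (7.6 × 10⁻⁴/2 × 10⁻⁴)·(-1.23) = 10.774 °C.
Cooling required: 20.8 − (10.774) = 10.026 °C.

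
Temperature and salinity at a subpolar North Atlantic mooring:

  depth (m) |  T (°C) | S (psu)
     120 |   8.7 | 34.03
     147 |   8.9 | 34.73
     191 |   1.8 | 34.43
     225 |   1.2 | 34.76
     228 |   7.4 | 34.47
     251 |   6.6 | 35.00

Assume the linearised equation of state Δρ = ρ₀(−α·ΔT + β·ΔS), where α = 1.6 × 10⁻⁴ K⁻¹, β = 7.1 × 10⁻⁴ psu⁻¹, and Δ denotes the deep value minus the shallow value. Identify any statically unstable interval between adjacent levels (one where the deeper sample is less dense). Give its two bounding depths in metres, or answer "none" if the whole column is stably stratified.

Evaluate Δρ/ρ₀ = −αΔT + βΔS across each adjacent pair:
  120–147 m: −αΔT+βΔS = −(1.6 × 10⁻⁴)(+0.2)+(7.1 × 10⁻⁴)(+0.70) = 4.6 × 10⁻⁴ → stable
  147–191 m: −αΔT+βΔS = −(1.6 × 10⁻⁴)(-7.1)+(7.1 × 10⁻⁴)(-0.30) = 9.2 × 10⁻⁴ → stable
  191–225 m: −αΔT+βΔS = −(1.6 × 10⁻⁴)(-0.6)+(7.1 × 10⁻⁴)(+0.33) = 3.3 × 10⁻⁴ → stable
  225–228 m: −αΔT+βΔS = −(1.6 × 10⁻⁴)(+6.2)+(7.1 × 10⁻⁴)(-0.29) = -1.2 × 10⁻³ → UNSTABLE
  228–251 m: −αΔT+βΔS = −(1.6 × 10⁻⁴)(-0.8)+(7.1 × 10⁻⁴)(+0.53) = 5.0 × 10⁻⁴ → stable
The 225–228 m interval has Δρ < 0: lighter water underlies denser water.

225–228 m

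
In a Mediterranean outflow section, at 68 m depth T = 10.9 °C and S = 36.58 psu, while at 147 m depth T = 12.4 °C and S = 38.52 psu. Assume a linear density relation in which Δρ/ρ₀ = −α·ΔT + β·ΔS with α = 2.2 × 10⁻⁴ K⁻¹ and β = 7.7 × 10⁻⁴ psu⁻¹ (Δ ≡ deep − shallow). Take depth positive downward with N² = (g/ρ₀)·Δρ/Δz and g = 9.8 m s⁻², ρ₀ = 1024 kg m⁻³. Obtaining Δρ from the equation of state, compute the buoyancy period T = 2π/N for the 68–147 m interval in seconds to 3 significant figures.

ΔT = +1.5 K, ΔS = +1.94 psu (deep − shallow).
Δρ/ρ₀ = −αΔT + βΔS = -3.30 × 10⁻⁴ + 1.4938 × 10⁻³ = 1.1638 × 10⁻³, so Δρ ≈ 1.192 kg m⁻³.
N² = (g/ρ₀)·Δρ/Δz = g·(Δρ/ρ₀)/Δz = 9.8 × 1.1638 × 10⁻³ / 79 = 1.4437 × 10⁻⁴ s⁻².
N = √(1.4437 × 10⁻⁴) = 0.012015 rad s⁻¹ → T = 2π/N = 522.95 s ≈ 523 s.

523 s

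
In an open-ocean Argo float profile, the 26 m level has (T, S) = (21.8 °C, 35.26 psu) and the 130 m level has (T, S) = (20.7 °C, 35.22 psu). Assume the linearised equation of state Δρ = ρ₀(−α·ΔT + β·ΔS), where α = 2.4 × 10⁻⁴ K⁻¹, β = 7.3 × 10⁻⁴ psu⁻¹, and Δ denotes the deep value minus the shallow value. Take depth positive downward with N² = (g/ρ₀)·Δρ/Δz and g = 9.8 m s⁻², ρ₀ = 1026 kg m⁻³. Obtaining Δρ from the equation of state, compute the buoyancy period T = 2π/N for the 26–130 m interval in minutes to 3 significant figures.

22.3 min

ΔT = -1.1 K, ΔS = -0.04 psu (deep − shallow).
Δρ/ρ₀ = −αΔT + βΔS = 2.64 × 10⁻⁴ − 2.92 × 10⁻⁵ = 2.348 × 10⁻⁴, so Δρ ≈ 0.2409 kg m⁻³.
N² = (g/ρ₀)·Δρ/Δz = g·(Δρ/ρ₀)/Δz = 9.8 × 2.348 × 10⁻⁴ / 104 = 2.2125 × 10⁻⁵ s⁻².
N = √(2.2125 × 10⁻⁵) = 4.7037 × 10⁻³ rad s⁻¹ → T = 2π/N = 1.3358 × 10³ s = 22.263 min ≈ 22.3 min.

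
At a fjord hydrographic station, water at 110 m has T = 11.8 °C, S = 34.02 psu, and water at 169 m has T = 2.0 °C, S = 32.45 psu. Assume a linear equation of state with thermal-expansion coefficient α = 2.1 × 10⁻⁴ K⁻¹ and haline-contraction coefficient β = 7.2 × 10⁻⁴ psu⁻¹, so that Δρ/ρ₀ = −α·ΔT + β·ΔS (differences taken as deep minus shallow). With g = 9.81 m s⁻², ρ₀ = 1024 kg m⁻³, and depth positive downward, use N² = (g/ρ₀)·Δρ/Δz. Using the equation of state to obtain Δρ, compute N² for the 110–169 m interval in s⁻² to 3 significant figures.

1.54 × 10⁻⁴ s⁻²

ΔT = -9.8 K, ΔS = -1.57 psu (deep − shallow).
Δρ/ρ₀ = −αΔT + βΔS = 2.058 × 10⁻³ − 1.1304 × 10⁻³ = 9.276 × 10⁻⁴, so Δρ ≈ 0.9499 kg m⁻³.
N² = (g/ρ₀)·Δρ/Δz = g·(Δρ/ρ₀)/Δz = 9.81 × 9.276 × 10⁻⁴ / 59 = 1.5423 × 10⁻⁴ s⁻² ≈ 1.54 × 10⁻⁴ s⁻².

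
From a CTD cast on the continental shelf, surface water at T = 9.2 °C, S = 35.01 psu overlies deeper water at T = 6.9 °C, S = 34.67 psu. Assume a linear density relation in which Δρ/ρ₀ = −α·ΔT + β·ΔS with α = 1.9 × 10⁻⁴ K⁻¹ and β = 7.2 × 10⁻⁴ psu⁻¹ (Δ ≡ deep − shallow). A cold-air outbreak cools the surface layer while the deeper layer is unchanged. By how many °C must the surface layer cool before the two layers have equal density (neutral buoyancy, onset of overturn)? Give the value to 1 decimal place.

1.0 °C

Neutral buoyancy requires Δρ = 0, i.e. −α(T_deep − T_surf′) + β(S_deep − S_surf) = 0.
T_surf′ = T_deep − (β/α)·ΔS = 6.9 − (7.2 × 10⁻⁴/1.9 × 10⁻⁴)·(-0.34) = 8.188 °C.
Cooling required: 9.2 − (8.188) = 1.012 °C.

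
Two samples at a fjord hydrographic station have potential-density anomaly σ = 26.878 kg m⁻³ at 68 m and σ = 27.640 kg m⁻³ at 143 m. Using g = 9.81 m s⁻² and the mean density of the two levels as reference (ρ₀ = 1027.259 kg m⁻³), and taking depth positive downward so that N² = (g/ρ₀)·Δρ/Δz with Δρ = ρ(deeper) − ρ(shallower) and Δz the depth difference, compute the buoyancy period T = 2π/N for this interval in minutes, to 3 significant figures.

10.6 min

Δρ = 1027.640 − 1026.878 = 0.762 kg m⁻³ over Δz = 143 − 68 = 75 m.
N² = (9.81/1027.259) × (0.762/75) = 9.7025 × 10⁻⁵ s⁻².
N = √(9.7025 × 10⁻⁵) = 9.8501 × 10⁻³ rad s⁻¹, so T = 2π/N = 637.88 s = 10.631 min ≈ 10.6 min.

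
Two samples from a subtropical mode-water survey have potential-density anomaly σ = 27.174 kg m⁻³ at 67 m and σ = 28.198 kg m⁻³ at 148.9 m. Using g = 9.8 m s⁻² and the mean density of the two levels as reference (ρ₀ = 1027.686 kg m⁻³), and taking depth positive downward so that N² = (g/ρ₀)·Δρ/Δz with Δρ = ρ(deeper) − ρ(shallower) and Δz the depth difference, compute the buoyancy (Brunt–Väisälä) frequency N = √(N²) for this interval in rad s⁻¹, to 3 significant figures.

0.0109 rad s⁻¹

Δρ = 1028.198 − 1027.174 = 1.024 kg m⁻³ over Δz = 148.9 − 67 = 81.9 m.
N² = (9.8/1027.686) × (1.024/81.9) = 1.1923 × 10⁻⁴ s⁻².
N = √(1.1923 × 10⁻⁴) = 0.010919 rad s⁻¹ ≈ 0.0109 rad s⁻¹.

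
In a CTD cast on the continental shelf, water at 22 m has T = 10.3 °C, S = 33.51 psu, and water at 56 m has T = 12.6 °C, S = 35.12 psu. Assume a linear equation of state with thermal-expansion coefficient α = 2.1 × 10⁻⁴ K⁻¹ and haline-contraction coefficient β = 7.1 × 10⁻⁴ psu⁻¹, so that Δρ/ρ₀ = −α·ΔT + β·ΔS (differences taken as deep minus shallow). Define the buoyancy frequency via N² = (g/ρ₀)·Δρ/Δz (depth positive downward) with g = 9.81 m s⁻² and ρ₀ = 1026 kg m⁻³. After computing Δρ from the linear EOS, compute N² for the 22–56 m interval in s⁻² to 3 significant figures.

ΔT = +2.3 K, ΔS = +1.61 psu (deep − shallow).
Δρ/ρ₀ = −αΔT + βΔS = -4.83 × 10⁻⁴ + 1.1431 × 10⁻³ = 6.601 × 10⁻⁴, so Δρ ≈ 0.6773 kg m⁻³.
N² = (g/ρ₀)·Δρ/Δz = g·(Δρ/ρ₀)/Δz = 9.81 × 6.601 × 10⁻⁴ / 34 = 1.9046 × 10⁻⁴ s⁻² ≈ 1.90 × 10⁻⁴ s⁻².

1.90 × 10⁻⁴ s⁻²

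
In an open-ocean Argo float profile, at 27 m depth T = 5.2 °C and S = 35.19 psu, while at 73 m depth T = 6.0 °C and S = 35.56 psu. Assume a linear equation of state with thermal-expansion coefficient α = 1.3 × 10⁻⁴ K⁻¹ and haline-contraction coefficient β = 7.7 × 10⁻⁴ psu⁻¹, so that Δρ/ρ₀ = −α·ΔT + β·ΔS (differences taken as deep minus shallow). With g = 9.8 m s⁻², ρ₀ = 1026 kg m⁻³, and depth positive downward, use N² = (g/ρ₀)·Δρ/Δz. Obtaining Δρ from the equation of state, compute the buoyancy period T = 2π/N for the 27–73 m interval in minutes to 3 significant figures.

16.9 min

ΔT = +0.8 K, ΔS = +0.37 psu (deep − shallow).
Δρ/ρ₀ = −αΔT + βΔS = -1.04 × 10⁻⁴ + 2.849 × 10⁻⁴ = 1.809 × 10⁻⁴, so Δρ ≈ 0.1856 kg m⁻³.
N² = (g/ρ₀)·Δρ/Δz = g·(Δρ/ρ₀)/Δz = 9.8 × 1.809 × 10⁻⁴ / 46 = 3.8540 × 10⁻⁵ s⁻².
N = √(3.8540 × 10⁻⁵) = 6.2081 × 10⁻³ rad s⁻¹ → T = 2π/N = 1.0121 × 10³ s = 16.868 min ≈ 16.9 min.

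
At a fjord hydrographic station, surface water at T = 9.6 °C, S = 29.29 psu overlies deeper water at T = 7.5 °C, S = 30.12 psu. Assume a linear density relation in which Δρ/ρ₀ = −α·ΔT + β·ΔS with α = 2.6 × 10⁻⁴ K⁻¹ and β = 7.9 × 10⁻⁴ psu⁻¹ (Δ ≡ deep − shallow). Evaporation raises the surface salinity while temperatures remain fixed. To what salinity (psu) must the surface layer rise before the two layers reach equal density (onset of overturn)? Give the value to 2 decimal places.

30.81 psu

Neutral buoyancy requires −α(T_deep − T_surf) + β(S_deep − S_surf′) = 0.
S_surf′ = S_deep − (α/β)·ΔT = 30.12 − (2.6 × 10⁻⁴/7.9 × 10⁻⁴)·(-2.1) = 30.8111 psu.
Increase required: 30.8111 − 29.29 = 1.5211 psu.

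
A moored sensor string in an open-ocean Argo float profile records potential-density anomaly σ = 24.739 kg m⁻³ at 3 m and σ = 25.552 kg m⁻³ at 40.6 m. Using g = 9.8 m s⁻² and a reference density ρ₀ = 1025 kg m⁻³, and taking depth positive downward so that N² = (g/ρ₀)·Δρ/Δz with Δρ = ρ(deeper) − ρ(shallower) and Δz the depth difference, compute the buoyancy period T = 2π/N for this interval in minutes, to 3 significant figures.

7.28 min

Δρ = 1025.552 − 1024.739 = 0.813 kg m⁻³ over Δz = 40.6 − 3 = 37.6 m.
N² = (9.8/1025) × (0.813/37.6) = 2.0673 × 10⁻⁴ s⁻².
N = √(2.0673 × 10⁻⁴) = 0.014378 rad s⁻¹, so T = 2π/N = 437.00 s = 7.2833 min ≈ 7.28 min.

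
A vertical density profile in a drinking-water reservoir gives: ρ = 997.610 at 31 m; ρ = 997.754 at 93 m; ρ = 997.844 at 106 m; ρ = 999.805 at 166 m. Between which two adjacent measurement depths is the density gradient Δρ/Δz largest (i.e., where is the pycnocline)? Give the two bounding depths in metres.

Compute the density gradient over each adjacent pair:
  31–93 m: Δρ/Δz = 0.144/62 = 2.3 × 10⁻³ kg m⁻⁴
  93–106 m: Δρ/Δz = 0.090/13 = 6.9 × 10⁻³ kg m⁻⁴
  106–166 m: Δρ/Δz = 1.961/60 = 0.033 kg m⁻⁴
The largest gradient is in the 106–166 m interval — the pycnocline.

106–166 m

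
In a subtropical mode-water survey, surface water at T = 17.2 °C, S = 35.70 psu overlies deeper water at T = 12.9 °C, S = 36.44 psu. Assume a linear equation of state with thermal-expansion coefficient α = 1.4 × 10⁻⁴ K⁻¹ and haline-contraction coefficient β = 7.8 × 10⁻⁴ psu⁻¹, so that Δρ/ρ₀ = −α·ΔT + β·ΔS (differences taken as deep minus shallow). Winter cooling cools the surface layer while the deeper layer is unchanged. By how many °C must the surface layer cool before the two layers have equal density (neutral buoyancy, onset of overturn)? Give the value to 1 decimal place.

Neutral buoyancy requires Δρ = 0, i.e. −α(T_deep − T_surf′) + β(S_deep − S_surf) = 0.
T_surf′ = T_deep − (β/α)·ΔS = 12.9 − (7.8 × 10⁻⁴/1.4 × 10⁻⁴)·(+0.74) = 8.777 °C.
Cooling required: 17.2 − (8.777) = 8.423 °C.

8.4 °C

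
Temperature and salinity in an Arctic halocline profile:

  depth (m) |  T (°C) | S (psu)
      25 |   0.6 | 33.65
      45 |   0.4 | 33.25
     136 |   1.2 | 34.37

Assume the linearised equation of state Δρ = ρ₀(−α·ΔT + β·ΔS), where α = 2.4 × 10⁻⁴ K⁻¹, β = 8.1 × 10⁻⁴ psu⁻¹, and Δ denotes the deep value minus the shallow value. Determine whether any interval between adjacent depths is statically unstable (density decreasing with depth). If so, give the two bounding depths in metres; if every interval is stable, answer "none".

Evaluate Δρ/ρ₀ = −αΔT + βΔS across each adjacent pair:
  25–45 m: −αΔT+βΔS = −(2.4 × 10⁻⁴)(-0.2)+(8.1 × 10⁻⁴)(-0.40) = -2.8 × 10⁻⁴ → UNSTABLE
  45–136 m: −αΔT+βΔS = −(2.4 × 10⁻⁴)(+0.8)+(8.1 × 10⁻⁴)(+1.12) = 7.2 × 10⁻⁴ → stable
The 25–45 m interval has Δρ < 0: lighter water underlies denser water.

25–45 m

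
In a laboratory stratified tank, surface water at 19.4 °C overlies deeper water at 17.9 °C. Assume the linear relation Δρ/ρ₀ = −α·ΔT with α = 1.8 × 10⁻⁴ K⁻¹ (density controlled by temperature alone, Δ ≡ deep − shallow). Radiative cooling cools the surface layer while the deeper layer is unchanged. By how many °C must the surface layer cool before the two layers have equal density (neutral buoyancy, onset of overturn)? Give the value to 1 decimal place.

With temperature the only control, equal density requires T_surf′ = T_deep.
T_surf′ = 17.9 °C.
Cooling required: 19.4 − 17.9 = 1.5 °C.

1.5 °C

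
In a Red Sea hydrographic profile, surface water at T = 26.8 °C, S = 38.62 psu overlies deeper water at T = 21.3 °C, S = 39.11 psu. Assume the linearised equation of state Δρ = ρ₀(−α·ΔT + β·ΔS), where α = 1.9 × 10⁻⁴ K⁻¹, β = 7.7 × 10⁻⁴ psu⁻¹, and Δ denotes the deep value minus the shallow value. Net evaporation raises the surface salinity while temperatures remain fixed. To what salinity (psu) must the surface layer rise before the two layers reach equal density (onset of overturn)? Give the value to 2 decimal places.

40.47 psu

Neutral buoyancy requires −α(T_deep − T_surf) + β(S_deep − S_surf′) = 0.
S_surf′ = S_deep − (α/β)·ΔT = 39.11 − (1.9 × 10⁻⁴/7.7 × 10⁻⁴)·(-5.5) = 40.4671 psu.
Increase required: 40.4671 − 38.62 = 1.8471 psu.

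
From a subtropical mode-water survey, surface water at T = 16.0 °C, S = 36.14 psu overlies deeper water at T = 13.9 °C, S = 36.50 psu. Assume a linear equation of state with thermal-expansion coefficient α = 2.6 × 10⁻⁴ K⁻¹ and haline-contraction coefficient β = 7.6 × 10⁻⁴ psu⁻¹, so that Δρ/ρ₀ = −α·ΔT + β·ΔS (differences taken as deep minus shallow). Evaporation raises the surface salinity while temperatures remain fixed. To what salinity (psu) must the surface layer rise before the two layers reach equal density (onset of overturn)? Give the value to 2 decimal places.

37.22 psu

Neutral buoyancy requires −α(T_deep − T_surf) + β(S_deep − S_surf′) = 0.
S_surf′ = S_deep − (α/β)·ΔT = 36.50 − (2.6 × 10⁻⁴/7.6 × 10⁻⁴)·(-2.1) = 37.2184 psu.
Increase required: 37.2184 − 36.14 = 1.0784 psu.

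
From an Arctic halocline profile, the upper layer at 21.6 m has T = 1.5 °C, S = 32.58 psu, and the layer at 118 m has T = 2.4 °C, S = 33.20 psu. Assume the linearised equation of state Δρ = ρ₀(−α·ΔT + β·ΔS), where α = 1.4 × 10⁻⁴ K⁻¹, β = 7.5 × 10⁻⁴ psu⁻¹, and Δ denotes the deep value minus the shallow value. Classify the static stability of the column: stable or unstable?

ΔT = 2.4 − 1.5 = +0.9 K and ΔS = 33.20 − 32.58 = +0.62 psu (deep − shallow).
−αΔT = -1.26 × 10⁻⁴; βΔS = 4.65 × 10⁻⁴; sum Δρ/ρ₀ = 3.39 × 10⁻⁴.
Δρ/ρ₀ > 0, so Δρ > 0: deeper water is denser → statically stable.

stable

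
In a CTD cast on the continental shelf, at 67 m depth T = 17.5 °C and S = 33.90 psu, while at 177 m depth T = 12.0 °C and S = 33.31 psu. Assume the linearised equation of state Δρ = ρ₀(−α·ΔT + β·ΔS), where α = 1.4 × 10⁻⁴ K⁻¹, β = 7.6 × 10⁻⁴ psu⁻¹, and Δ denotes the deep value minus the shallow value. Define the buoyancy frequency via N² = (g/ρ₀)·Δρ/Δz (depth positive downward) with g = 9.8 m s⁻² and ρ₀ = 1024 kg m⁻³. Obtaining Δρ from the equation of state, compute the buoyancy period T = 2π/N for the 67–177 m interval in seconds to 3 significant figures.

ΔT = -5.5 K, ΔS = -0.59 psu (deep − shallow).
Δρ/ρ₀ = −αΔT + βΔS = 7.70 × 10⁻⁴ − 4.484 × 10⁻⁴ = 3.216 × 10⁻⁴, so Δρ ≈ 0.3293 kg m⁻³.
N² = (g/ρ₀)·Δρ/Δz = g·(Δρ/ρ₀)/Δz = 9.8 × 3.216 × 10⁻⁴ / 110 = 2.8652 × 10⁻⁵ s⁻².
N = √(2.8652 × 10⁻⁵) = 5.3528 × 10⁻³ rad s⁻¹ → T = 2π/N = 1.1738 × 10³ s ≈ 1.17 × 10³ s.

1.17 × 10³ s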